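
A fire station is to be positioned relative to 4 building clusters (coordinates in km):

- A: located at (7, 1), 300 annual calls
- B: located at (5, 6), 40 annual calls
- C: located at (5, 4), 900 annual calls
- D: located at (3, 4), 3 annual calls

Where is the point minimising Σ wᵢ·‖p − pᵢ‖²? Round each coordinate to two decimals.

(5.48, 3.34)

The minimiser of Σwᵢ‖p−pᵢ‖² is the weighted centroid p* = (Σwᵢpᵢ)/(Σwᵢ).
Σwᵢ = 1243.
Σwᵢxᵢ = 300·7 + 40·5 + 900·5 + 3·3 = 6809.
Σwᵢyᵢ = 300·1 + 40·6 + 900·4 + 3·4 = 4152.
x* = 6809/1243 = 5.48, y* = 4152/1243 = 3.34.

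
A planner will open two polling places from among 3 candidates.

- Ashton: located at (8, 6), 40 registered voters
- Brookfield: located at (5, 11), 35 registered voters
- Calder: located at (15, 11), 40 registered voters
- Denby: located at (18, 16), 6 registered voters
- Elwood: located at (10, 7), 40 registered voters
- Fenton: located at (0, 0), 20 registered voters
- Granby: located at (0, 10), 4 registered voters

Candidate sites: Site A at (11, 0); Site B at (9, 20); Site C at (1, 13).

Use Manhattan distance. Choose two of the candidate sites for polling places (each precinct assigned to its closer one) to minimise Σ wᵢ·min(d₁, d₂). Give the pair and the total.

Evaluate every pair (each demand assigned to the nearer of the two):
  {Site A, Site C}: total = 1846
  {Site A, Site B}: total = 2109
  {Site B, Site C}: total = 2304
Best pair: {Site A, Site C} with total 1846.

{Site A, Site C}, total 1846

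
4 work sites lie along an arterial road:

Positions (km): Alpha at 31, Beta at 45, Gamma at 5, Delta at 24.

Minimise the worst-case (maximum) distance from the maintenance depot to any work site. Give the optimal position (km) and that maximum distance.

The 1-center on a line is the midpoint of the two extreme points: leftmost at 5, rightmost at 45.
Optimal location = (5 + 45)/2 = 25; maximum distance = (45 − 5)/2 = 20.

location 25, max distance 20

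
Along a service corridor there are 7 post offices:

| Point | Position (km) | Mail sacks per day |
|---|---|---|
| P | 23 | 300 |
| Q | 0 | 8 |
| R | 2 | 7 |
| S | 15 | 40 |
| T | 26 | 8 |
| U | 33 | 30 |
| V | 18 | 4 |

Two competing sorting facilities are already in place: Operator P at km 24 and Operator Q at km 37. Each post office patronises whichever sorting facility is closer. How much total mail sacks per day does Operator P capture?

367

The indifferent point is the midpoint (24+37)/2 = 30.5; post offices left of it (closer to Operator P at 24) go to Operator P, those right go to Operator Q.
  Q at 0 (w=8) → Operator P
  R at 2 (w=7) → Operator P
  S at 15 (w=40) → Operator P
  V at 18 (w=4) → Operator P
  P at 23 (w=300) → Operator P
  T at 26 (w=8) → Operator P
  U at 33 (w=30) → Operator Q
Operator P captures 367; Operator Q captures 30.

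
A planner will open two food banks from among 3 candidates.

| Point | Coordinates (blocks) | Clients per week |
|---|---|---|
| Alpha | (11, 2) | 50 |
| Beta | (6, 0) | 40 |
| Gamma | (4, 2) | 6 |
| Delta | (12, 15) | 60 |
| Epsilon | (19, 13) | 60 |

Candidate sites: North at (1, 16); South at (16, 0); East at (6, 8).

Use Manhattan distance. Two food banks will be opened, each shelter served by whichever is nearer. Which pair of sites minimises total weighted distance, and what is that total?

{South, East}, total 2458

Evaluate every pair (each demand assigned to the nearer of the two):
  {South, East}: total = 2458
  {North, South}: total = 2514
  {North, East}: total = 2718
Best pair: {South, East} with total 2458.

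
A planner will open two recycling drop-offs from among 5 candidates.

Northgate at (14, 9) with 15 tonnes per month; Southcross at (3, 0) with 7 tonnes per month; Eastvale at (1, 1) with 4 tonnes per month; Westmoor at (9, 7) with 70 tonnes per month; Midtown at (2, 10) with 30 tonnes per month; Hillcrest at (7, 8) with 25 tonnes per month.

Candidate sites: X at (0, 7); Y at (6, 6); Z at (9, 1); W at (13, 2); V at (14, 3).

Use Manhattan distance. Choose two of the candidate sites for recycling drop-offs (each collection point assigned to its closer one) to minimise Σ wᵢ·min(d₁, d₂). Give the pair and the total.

Evaluate every pair (each demand assigned to the nearer of the two):
  {X, Y}: total = 761
  {Y, V}: total = 788
  {Y, W}: total = 818
  {Y, Z}: total = 841
  {X, Z}: total = 1042
  {X, V}: total = 1168
  {X, W}: total = 1198
  {Z, V}: total = 1296
  {Z, W}: total = 1326
  {W, V}: total = 1726
Best pair: {X, Y} with total 761.

{X, Y}, total 761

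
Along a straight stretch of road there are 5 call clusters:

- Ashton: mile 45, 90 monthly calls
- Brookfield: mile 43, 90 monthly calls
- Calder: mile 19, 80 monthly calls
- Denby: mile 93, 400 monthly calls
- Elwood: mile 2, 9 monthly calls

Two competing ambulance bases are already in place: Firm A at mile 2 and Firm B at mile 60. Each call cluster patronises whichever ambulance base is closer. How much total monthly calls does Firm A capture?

89

The indifferent point is the midpoint (2+60)/2 = 31; call clusters left of it (closer to Firm A at 2) go to Firm A, those right go to Firm B.
  Elwood at 2 (w=9) → Firm A
  Calder at 19 (w=80) → Firm A
  Brookfield at 43 (w=90) → Firm B
  Ashton at 45 (w=90) → Firm B
  Denby at 93 (w=400) → Firm B
Firm A captures 89; Firm B captures 580.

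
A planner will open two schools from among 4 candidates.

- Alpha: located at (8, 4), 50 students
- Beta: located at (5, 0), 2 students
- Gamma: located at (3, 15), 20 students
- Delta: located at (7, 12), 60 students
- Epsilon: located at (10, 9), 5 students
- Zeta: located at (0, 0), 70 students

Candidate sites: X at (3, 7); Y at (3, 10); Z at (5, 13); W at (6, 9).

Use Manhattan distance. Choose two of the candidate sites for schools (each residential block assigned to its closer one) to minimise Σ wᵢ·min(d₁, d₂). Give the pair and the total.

{X, Z}, total 1423

Evaluate every pair (each demand assigned to the nearer of the two):
  {X, Z}: total = 1423
  {X, W}: total = 1488
  {X, Y}: total = 1618
  {Y, W}: total = 1640
  {Z, W}: total = 1700
  {Y, Z}: total = 1784
Best pair: {X, Z} with total 1423.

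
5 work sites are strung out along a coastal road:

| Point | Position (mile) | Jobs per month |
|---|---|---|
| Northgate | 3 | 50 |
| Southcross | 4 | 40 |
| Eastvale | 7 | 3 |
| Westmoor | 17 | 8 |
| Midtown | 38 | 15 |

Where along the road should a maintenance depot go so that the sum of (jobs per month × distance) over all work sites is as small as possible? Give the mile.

x = 4

For a sum of weighted absolute distances on a line, the optimum is the weighted median (not the mean). Total weight W = 116; half-weight = 58.
Sort by position and accumulate weight:
  mile 3 (Northgate, w=50) → cum 50
  mile 4 (Southcross, w=40) → cum 90  ≥ 58 → median here
  mile 7 (Eastvale, w=3) → cum 93
  mile 17 (Westmoor, w=8) → cum 101
  mile 38 (Midtown, w=15) → cum 116
Optimal location: mile 4.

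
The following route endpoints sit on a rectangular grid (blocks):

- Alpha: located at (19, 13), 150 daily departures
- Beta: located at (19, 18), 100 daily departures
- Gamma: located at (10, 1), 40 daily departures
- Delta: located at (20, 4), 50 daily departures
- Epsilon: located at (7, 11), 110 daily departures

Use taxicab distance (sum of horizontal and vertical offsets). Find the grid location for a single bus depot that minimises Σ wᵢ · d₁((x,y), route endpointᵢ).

(19, 13)

Manhattan distance separates: Σwᵢ(|x−xᵢ|+|y−yᵢ|) = Σwᵢ|x−xᵢ| + Σwᵢ|y−yᵢ|, so x and y are optimised independently as 1-D weighted medians.
Total weight W = 450; half = 225.
x-coordinate, sorted with cumulative weight:
  x=7 (Epsilon, w=110) cum 110
  x=10 (Gamma, w=40) cum 150
  x=19 (Alpha, w=150) cum 300  ← median
  x=19 (Beta, w=100) cum 400
  x=20 (Delta, w=50) cum 450
⇒ x* = 19
y-coordinate, sorted with cumulative weight:
  y=1 (Gamma, w=40) cum 40
  y=4 (Delta, w=50) cum 90
  y=11 (Epsilon, w=110) cum 200
  y=13 (Alpha, w=150) cum 350  ← median
  y=18 (Beta, w=100) cum 450
⇒ y* = 13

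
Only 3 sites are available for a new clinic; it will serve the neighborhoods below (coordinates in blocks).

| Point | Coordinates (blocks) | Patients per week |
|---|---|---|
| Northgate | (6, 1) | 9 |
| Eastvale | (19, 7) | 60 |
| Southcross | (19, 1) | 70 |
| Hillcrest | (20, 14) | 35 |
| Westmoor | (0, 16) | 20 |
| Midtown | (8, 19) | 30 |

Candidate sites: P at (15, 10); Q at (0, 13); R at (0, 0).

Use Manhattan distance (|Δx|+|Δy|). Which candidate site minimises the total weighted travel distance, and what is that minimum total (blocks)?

Total weighted distance at each candidate:
  P (15, 10): total = 2707
  Q (0, 13): total = 5047
  R (0, 0): total = 5343
Minimum is at P with total 2707 blocks.

P, total 2707 blocks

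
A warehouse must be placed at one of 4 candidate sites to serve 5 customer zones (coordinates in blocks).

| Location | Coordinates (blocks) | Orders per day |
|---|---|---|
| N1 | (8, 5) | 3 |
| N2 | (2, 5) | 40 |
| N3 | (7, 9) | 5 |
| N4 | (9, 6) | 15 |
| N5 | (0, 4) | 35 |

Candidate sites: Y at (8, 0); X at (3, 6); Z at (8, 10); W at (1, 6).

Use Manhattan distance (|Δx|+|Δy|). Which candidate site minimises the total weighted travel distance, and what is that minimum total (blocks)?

W, total 374 blocks

Total weighted distance at each candidate:
  Y (8, 0): total = 1030
  X (3, 6): total = 398
  Z (8, 10): total = 1030
  W (1, 6): total = 374
Minimum is at W with total 374 blocks.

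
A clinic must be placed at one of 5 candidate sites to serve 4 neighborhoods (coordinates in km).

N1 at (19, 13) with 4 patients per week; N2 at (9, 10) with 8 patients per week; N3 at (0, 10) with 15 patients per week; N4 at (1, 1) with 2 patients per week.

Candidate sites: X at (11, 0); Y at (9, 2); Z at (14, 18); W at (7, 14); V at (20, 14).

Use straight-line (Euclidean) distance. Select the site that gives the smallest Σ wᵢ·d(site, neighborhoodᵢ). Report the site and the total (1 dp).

Total weighted distance at each candidate:
  X (11, 0): total = 385.7
  Y (9, 2): total = 320.2
  Z (14, 18): total = 388.4
  W (7, 14): total = 233.5
  V (20, 14): total = 451.3
Minimum is at W with total 233.5 km.

W, total 233.5 km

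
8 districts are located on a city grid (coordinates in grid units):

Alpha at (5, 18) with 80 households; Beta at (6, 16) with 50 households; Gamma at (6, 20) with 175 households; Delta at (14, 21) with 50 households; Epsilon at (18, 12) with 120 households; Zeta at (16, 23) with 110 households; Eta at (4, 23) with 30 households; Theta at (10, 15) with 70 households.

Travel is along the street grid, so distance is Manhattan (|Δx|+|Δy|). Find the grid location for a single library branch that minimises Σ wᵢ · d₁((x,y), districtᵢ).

Manhattan distance separates: Σwᵢ(|x−xᵢ|+|y−yᵢ|) = Σwᵢ|x−xᵢ| + Σwᵢ|y−yᵢ|, so x and y are optimised independently as 1-D weighted medians.
Total weight W = 685; half = 342.5.
x-coordinate, sorted with cumulative weight:
  x=4 (Eta, w=30) cum 30
  x=5 (Alpha, w=80) cum 110
  x=6 (Beta, w=50) cum 160
  x=6 (Gamma, w=175) cum 335
  x=10 (Theta, w=70) cum 405  ← median
  x=14 (Delta, w=50) cum 455
  x=16 (Zeta, w=110) cum 565
  x=18 (Epsilon, w=120) cum 685
⇒ x* = 10
y-coordinate, sorted with cumulative weight:
  y=12 (Epsilon, w=120) cum 120
  y=15 (Theta, w=70) cum 190
  y=16 (Beta, w=50) cum 240
  y=18 (Alpha, w=80) cum 320
  y=20 (Gamma, w=175) cum 495  ← median
  y=21 (Delta, w=50) cum 545
  y=23 (Zeta, w=110) cum 655
  y=23 (Eta, w=30) cum 685
⇒ y* = 20

(10, 20)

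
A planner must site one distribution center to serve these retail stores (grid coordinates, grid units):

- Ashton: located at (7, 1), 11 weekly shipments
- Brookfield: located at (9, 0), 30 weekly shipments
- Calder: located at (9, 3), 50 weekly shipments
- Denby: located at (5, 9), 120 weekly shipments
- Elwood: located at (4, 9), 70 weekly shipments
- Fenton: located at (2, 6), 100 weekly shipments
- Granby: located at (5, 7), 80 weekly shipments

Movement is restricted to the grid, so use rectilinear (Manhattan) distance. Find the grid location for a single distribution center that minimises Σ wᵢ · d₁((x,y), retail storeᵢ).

(5, 7)

Manhattan distance separates: Σwᵢ(|x−xᵢ|+|y−yᵢ|) = Σwᵢ|x−xᵢ| + Σwᵢ|y−yᵢ|, so x and y are optimised independently as 1-D weighted medians.
Total weight W = 461; half = 230.5.
x-coordinate, sorted with cumulative weight:
  x=2 (Fenton, w=100) cum 100
  x=4 (Elwood, w=70) cum 170
  x=5 (Denby, w=120) cum 290  ← median
  x=5 (Granby, w=80) cum 370
  x=7 (Ashton, w=11) cum 381
  x=9 (Brookfield, w=30) cum 411
  x=9 (Calder, w=50) cum 461
⇒ x* = 5
y-coordinate, sorted with cumulative weight:
  y=0 (Brookfield, w=30) cum 30
  y=1 (Ashton, w=11) cum 41
  y=3 (Calder, w=50) cum 91
  y=6 (Fenton, w=100) cum 191
  y=7 (Granby, w=80) cum 271  ← median
  y=9 (Denby, w=120) cum 391
  y=9 (Elwood, w=70) cum 461
⇒ y* = 7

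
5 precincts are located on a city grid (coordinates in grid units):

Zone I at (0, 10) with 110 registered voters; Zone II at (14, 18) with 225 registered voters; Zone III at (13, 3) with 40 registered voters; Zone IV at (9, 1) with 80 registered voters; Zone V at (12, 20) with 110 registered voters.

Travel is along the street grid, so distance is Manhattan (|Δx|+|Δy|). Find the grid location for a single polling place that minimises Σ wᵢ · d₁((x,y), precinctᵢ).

Manhattan distance separates: Σwᵢ(|x−xᵢ|+|y−yᵢ|) = Σwᵢ|x−xᵢ| + Σwᵢ|y−yᵢ|, so x and y are optimised independently as 1-D weighted medians.
Total weight W = 565; half = 282.5.
x-coordinate, sorted with cumulative weight:
  x=0 (Zone I, w=110) cum 110
  x=9 (Zone IV, w=80) cum 190
  x=12 (Zone V, w=110) cum 300  ← median
  x=13 (Zone III, w=40) cum 340
  x=14 (Zone II, w=225) cum 565
⇒ x* = 12
y-coordinate, sorted with cumulative weight:
  y=1 (Zone IV, w=80) cum 80
  y=3 (Zone III, w=40) cum 120
  y=10 (Zone I, w=110) cum 230
  y=18 (Zone II, w=225) cum 455  ← median
  y=20 (Zone V, w=110) cum 565
⇒ y* = 18

(12, 18)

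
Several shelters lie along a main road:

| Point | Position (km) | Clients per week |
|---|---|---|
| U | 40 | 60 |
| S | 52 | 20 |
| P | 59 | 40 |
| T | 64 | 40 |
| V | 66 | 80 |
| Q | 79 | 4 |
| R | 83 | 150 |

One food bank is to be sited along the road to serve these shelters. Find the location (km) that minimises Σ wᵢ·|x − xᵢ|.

x = 66

For a sum of weighted absolute distances on a line, the optimum is the weighted median (not the mean). Total weight W = 394; half-weight = 197.
Sort by position and accumulate weight:
  km 40 (U, w=60) → cum 60
  km 52 (S, w=20) → cum 80
  km 59 (P, w=40) → cum 120
  km 64 (T, w=40) → cum 160
  km 66 (V, w=80) → cum 240  ≥ 197 → median here
  km 79 (Q, w=4) → cum 244
  km 83 (R, w=150) → cum 394
Optimal location: km 66.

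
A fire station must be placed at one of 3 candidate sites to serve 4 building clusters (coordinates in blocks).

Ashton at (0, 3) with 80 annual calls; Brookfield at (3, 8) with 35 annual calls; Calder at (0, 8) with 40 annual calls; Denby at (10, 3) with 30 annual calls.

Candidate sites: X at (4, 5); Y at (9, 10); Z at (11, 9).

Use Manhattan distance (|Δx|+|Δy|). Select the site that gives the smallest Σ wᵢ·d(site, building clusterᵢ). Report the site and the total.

Total weighted distance at each candidate:
  X (4, 5): total = 1140
  Y (9, 10): total = 2240
  Z (11, 9): total = 2365
Minimum is at X with total 1140 blocks.

X, total 1140 blocks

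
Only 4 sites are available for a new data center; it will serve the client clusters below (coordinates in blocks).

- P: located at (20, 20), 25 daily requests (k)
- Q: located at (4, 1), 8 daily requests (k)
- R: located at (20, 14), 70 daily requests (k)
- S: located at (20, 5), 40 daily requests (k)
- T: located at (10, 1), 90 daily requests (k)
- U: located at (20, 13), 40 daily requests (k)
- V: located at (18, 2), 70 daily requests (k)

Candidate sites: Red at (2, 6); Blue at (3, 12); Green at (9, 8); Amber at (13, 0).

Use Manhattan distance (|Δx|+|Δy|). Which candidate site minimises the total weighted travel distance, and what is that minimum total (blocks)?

Total weighted distance at each candidate:
  Red (2, 6): total = 7006
  Blue (3, 12): total = 7101
  Green (9, 8): total = 4831
  Amber (13, 0): total = 4355
Minimum is at Amber with total 4355 blocks.

Amber, total 4355 blocks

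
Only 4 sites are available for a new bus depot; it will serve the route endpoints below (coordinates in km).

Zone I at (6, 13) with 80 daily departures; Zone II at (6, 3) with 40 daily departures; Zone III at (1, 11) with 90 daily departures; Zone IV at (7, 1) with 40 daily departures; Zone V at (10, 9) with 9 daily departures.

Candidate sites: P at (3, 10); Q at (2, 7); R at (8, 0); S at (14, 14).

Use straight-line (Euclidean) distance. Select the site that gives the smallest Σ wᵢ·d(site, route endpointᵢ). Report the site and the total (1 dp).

P, total 1302.9 km

Total weighted distance at each candidate:
  P (3, 10): total = 1302.9
  Q (2, 7): total = 1560.9
  R (8, 0): total = 2509.5
  S (14, 14): total = 3038.0
Minimum is at P with total 1302.9 km.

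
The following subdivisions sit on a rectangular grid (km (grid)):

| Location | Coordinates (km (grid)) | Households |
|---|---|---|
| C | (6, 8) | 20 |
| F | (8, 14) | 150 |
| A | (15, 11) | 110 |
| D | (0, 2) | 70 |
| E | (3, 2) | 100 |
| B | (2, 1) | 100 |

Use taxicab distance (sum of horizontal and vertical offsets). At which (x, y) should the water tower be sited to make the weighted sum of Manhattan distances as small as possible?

Manhattan distance separates: Σwᵢ(|x−xᵢ|+|y−yᵢ|) = Σwᵢ|x−xᵢ| + Σwᵢ|y−yᵢ|, so x and y are optimised independently as 1-D weighted medians.
Total weight W = 550; half = 275.
x-coordinate, sorted with cumulative weight:
  x=0 (D, w=70) cum 70
  x=2 (B, w=100) cum 170
  x=3 (E, w=100) cum 270
  x=6 (C, w=20) cum 290  ← median
  x=8 (F, w=150) cum 440
  x=15 (A, w=110) cum 550
⇒ x* = 6
y-coordinate, sorted with cumulative weight:
  y=1 (B, w=100) cum 100
  y=2 (D, w=70) cum 170
  y=2 (E, w=100) cum 270
  y=8 (C, w=20) cum 290  ← median
  y=11 (A, w=110) cum 400
  y=14 (F, w=150) cum 550
⇒ y* = 8

(6, 8)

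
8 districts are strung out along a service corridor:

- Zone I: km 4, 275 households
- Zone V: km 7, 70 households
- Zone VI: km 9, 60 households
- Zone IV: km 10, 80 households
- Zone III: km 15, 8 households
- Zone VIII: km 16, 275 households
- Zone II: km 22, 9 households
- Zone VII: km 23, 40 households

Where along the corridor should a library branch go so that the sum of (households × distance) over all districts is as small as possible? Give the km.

x = 10

For a sum of weighted absolute distances on a line, the optimum is the weighted median (not the mean). Total weight W = 817; half-weight = 408.5.
Sort by position and accumulate weight:
  km 4 (Zone I, w=275) → cum 275
  km 7 (Zone V, w=70) → cum 345
  km 9 (Zone VI, w=60) → cum 405
  km 10 (Zone IV, w=80) → cum 485  ≥ 408.5 → median here
  km 15 (Zone III, w=8) → cum 493
  km 16 (Zone VIII, w=275) → cum 768
  km 22 (Zone II, w=9) → cum 777
  km 23 (Zone VII, w=40) → cum 817
Optimal location: km 10.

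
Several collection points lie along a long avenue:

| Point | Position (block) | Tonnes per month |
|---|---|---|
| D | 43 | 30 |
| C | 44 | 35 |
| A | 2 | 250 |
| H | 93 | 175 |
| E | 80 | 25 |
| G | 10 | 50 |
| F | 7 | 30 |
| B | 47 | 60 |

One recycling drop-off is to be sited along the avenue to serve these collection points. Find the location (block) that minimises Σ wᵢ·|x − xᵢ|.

For a sum of weighted absolute distances on a line, the optimum is the weighted median (not the mean). Total weight W = 655; half-weight = 327.5.
Sort by position and accumulate weight:
  block 2 (A, w=250) → cum 250
  block 7 (F, w=30) → cum 280
  block 10 (G, w=50) → cum 330  ≥ 327.5 → median here
  block 43 (D, w=30) → cum 360
  block 44 (C, w=35) → cum 395
  block 47 (B, w=60) → cum 455
  block 80 (E, w=25) → cum 480
  block 93 (H, w=175) → cum 655
Optimal location: block 10.

x = 10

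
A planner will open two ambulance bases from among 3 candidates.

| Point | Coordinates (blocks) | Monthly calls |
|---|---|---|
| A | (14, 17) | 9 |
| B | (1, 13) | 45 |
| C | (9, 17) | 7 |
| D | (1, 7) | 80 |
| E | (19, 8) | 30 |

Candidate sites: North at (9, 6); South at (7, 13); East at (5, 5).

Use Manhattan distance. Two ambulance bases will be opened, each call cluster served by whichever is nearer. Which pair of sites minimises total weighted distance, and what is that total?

Evaluate every pair (each demand assigned to the nearer of the two):
  {South, East}: total = 1401
  {North, South}: total = 1491
  {North, East}: total = 1601
Best pair: {South, East} with total 1401.

{South, East}, total 1401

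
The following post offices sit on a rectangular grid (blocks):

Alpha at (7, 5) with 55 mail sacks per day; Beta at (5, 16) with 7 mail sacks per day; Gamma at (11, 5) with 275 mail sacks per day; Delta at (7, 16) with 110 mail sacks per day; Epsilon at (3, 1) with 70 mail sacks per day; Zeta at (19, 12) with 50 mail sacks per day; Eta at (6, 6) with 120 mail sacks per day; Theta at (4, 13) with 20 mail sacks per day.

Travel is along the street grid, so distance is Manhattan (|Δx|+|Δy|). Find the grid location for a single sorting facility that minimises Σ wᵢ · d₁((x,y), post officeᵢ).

Manhattan distance separates: Σwᵢ(|x−xᵢ|+|y−yᵢ|) = Σwᵢ|x−xᵢ| + Σwᵢ|y−yᵢ|, so x and y are optimised independently as 1-D weighted medians.
Total weight W = 707; half = 353.5.
x-coordinate, sorted with cumulative weight:
  x=3 (Epsilon, w=70) cum 70
  x=4 (Theta, w=20) cum 90
  x=5 (Beta, w=7) cum 97
  x=6 (Eta, w=120) cum 217
  x=7 (Alpha, w=55) cum 272
  x=7 (Delta, w=110) cum 382  ← median
  x=11 (Gamma, w=275) cum 657
  x=19 (Zeta, w=50) cum 707
⇒ x* = 7
y-coordinate, sorted with cumulative weight:
  y=1 (Epsilon, w=70) cum 70
  y=5 (Alpha, w=55) cum 125
  y=5 (Gamma, w=275) cum 400  ← median
  y=6 (Eta, w=120) cum 520
  y=12 (Zeta, w=50) cum 570
  y=13 (Theta, w=20) cum 590
  y=16 (Beta, w=7) cum 597
  y=16 (Delta, w=110) cum 707
⇒ y* = 5

(7, 5)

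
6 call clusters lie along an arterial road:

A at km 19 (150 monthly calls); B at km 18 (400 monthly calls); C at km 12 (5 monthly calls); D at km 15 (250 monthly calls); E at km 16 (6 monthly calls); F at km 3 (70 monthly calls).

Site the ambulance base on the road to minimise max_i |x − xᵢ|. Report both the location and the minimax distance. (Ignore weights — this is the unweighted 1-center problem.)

location 11, max distance 8

The 1-center on a line is the midpoint of the two extreme points: leftmost at 3, rightmost at 19.
Optimal location = (3 + 19)/2 = 11; maximum distance = (19 − 3)/2 = 8.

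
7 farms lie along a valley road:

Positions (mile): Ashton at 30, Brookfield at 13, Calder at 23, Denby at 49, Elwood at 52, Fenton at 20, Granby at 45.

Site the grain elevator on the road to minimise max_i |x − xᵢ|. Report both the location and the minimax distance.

The 1-center on a line is the midpoint of the two extreme points: leftmost at 13, rightmost at 52.
Optimal location = (13 + 52)/2 = 32.5; maximum distance = (52 − 13)/2 = 19.5.

location 32.5, max distance 19.5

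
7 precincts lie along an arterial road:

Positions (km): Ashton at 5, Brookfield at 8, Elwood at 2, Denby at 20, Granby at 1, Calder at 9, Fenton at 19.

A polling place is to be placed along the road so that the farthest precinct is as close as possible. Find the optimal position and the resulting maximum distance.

location 10.5, max distance 9.5

The 1-center on a line is the midpoint of the two extreme points: leftmost at 1, rightmost at 20.
Optimal location = (1 + 20)/2 = 10.5; maximum distance = (20 − 1)/2 = 9.5.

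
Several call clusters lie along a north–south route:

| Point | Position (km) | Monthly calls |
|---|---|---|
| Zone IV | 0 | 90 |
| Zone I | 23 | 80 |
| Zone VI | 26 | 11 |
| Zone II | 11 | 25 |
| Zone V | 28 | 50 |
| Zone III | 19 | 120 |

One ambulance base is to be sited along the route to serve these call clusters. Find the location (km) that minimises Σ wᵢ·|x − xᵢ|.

For a sum of weighted absolute distances on a line, the optimum is the weighted median (not the mean). Total weight W = 376; half-weight = 188.
Sort by position and accumulate weight:
  km 0 (Zone IV, w=90) → cum 90
  km 11 (Zone II, w=25) → cum 115
  km 19 (Zone III, w=120) → cum 235  ≥ 188 → median here
  km 23 (Zone I, w=80) → cum 315
  km 26 (Zone VI, w=11) → cum 326
  km 28 (Zone V, w=50) → cum 376
Optimal location: km 19.

x = 19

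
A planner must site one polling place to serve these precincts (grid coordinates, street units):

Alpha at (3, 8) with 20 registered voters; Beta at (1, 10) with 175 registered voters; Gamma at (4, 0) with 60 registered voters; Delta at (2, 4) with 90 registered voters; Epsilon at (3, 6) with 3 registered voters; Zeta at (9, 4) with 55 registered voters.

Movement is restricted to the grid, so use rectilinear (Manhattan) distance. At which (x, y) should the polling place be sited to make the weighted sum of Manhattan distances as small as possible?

(2, 4)

Manhattan distance separates: Σwᵢ(|x−xᵢ|+|y−yᵢ|) = Σwᵢ|x−xᵢ| + Σwᵢ|y−yᵢ|, so x and y are optimised independently as 1-D weighted medians.
Total weight W = 403; half = 201.5.
x-coordinate, sorted with cumulative weight:
  x=1 (Beta, w=175) cum 175
  x=2 (Delta, w=90) cum 265  ← median
  x=3 (Alpha, w=20) cum 285
  x=3 (Epsilon, w=3) cum 288
  x=4 (Gamma, w=60) cum 348
  x=9 (Zeta, w=55) cum 403
⇒ x* = 2
y-coordinate, sorted with cumulative weight:
  y=0 (Gamma, w=60) cum 60
  y=4 (Delta, w=90) cum 150
  y=4 (Zeta, w=55) cum 205  ← median
  y=6 (Epsilon, w=3) cum 208
  y=8 (Alpha, w=20) cum 228
  y=10 (Beta, w=175) cum 403
⇒ y* = 4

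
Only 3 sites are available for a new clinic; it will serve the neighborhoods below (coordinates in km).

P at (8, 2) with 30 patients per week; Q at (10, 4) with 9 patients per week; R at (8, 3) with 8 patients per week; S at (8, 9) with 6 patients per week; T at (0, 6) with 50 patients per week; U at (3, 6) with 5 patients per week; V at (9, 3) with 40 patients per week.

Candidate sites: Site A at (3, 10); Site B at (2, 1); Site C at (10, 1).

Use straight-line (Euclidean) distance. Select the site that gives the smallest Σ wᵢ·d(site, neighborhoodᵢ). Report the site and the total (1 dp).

Site C, total 857.7 km

Total weighted distance at each candidate:
  Site A (3, 10): total = 1104.2
  Site B (2, 1): total = 955.9
  Site C (10, 1): total = 857.7
Minimum is at Site C with total 857.7 km.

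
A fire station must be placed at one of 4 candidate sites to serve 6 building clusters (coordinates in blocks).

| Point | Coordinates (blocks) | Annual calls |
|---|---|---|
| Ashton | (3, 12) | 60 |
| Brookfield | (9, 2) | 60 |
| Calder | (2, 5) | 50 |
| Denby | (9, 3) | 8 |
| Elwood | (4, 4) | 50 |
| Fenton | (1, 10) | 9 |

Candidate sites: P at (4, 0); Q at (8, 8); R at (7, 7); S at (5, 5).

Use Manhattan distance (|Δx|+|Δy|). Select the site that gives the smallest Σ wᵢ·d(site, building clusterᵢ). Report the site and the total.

S, total 1339 blocks

Total weighted distance at each candidate:
  P (4, 0): total = 1931
  Q (8, 8): total = 1939
  R (7, 7): total = 1739
  S (5, 5): total = 1339
Minimum is at S with total 1339 blocks.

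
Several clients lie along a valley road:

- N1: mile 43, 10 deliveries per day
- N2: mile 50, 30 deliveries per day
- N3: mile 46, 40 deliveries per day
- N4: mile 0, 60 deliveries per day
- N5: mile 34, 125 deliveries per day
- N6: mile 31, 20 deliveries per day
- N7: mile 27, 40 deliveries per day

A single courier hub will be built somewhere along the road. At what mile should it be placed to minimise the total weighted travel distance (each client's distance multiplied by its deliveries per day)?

x = 34

For a sum of weighted absolute distances on a line, the optimum is the weighted median (not the mean). Total weight W = 325; half-weight = 162.5.
Sort by position and accumulate weight:
  mile 0 (N4, w=60) → cum 60
  mile 27 (N7, w=40) → cum 100
  mile 31 (N6, w=20) → cum 120
  mile 34 (N5, w=125) → cum 245  ≥ 162.5 → median here
  mile 43 (N1, w=10) → cum 255
  mile 46 (N3, w=40) → cum 295
  mile 50 (N2, w=30) → cum 325
Optimal location: mile 34.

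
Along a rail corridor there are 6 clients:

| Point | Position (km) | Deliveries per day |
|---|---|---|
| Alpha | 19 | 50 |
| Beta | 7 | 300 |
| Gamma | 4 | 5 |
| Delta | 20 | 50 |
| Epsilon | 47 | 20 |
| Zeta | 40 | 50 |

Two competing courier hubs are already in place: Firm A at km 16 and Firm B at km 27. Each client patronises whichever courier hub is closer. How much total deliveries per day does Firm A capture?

The indifferent point is the midpoint (16+27)/2 = 21.5; clients left of it (closer to Firm A at 16) go to Firm A, those right go to Firm B.
  Gamma at 4 (w=5) → Firm A
  Beta at 7 (w=300) → Firm A
  Alpha at 19 (w=50) → Firm A
  Delta at 20 (w=50) → Firm A
  Zeta at 40 (w=50) → Firm B
  Epsilon at 47 (w=20) → Firm B
Firm A captures 405; Firm B captures 70.

405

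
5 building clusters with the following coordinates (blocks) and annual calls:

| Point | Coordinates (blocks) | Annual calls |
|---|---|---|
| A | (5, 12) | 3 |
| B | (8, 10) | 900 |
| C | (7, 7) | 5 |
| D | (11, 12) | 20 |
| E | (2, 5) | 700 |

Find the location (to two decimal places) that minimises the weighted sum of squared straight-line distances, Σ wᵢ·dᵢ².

The minimiser of Σwᵢ‖p−pᵢ‖² is the weighted centroid p* = (Σwᵢpᵢ)/(Σwᵢ).
Σwᵢ = 1628.
Σwᵢxᵢ = 3·5 + 900·8 + 5·7 + 20·11 + 700·2 = 8870.
Σwᵢyᵢ = 3·12 + 900·10 + 5·7 + 20·12 + 700·5 = 12811.
x* = 8870/1628 = 5.45, y* = 12811/1628 = 7.87.

(5.45, 7.87)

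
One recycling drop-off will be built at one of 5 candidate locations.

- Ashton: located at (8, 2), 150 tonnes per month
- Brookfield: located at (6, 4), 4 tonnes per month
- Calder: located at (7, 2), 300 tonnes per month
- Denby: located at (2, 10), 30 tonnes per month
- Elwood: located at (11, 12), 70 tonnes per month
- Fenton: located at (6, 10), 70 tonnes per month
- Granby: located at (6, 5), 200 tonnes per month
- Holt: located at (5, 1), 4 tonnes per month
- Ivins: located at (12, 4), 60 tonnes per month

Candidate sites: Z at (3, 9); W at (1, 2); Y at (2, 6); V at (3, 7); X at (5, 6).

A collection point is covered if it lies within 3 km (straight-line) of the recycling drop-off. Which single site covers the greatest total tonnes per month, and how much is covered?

X, covering 204

Coverage radius r = 3 km; a point is covered iff (Δx)²+(Δy)² ≤ 3² = 9.
  Z (3, 9): covers {Denby} → 30
  W (1, 2): covers {none} → 0
  Y (2, 6): covers {none} → 0
  V (3, 7): covers {none} → 0
  X (5, 6): covers {Brookfield, Granby} → 204
Maximum coverage at X: 204 tonnes per month.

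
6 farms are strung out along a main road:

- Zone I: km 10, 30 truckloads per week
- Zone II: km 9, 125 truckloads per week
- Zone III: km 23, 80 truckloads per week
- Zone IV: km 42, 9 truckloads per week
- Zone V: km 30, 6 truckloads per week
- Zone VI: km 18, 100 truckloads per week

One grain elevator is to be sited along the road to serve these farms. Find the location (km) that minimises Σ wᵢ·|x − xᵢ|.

For a sum of weighted absolute distances on a line, the optimum is the weighted median (not the mean). Total weight W = 350; half-weight = 175.
Sort by position and accumulate weight:
  km 9 (Zone II, w=125) → cum 125
  km 10 (Zone I, w=30) → cum 155
  km 18 (Zone VI, w=100) → cum 255  ≥ 175 → median here
  km 23 (Zone III, w=80) → cum 335
  km 30 (Zone V, w=6) → cum 341
  km 42 (Zone IV, w=9) → cum 350
Optimal location: km 18.

x = 18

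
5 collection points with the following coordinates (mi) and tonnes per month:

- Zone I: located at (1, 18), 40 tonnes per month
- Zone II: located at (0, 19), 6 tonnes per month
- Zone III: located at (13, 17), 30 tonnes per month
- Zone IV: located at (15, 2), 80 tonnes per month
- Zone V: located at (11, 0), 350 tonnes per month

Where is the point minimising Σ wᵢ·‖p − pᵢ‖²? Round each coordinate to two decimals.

(10.83, 2.97)

The minimiser of Σwᵢ‖p−pᵢ‖² is the weighted centroid p* = (Σwᵢpᵢ)/(Σwᵢ).
Σwᵢ = 506.
Σwᵢxᵢ = 40·1 + 6·0 + 30·13 + 80·15 + 350·11 = 5480.
Σwᵢyᵢ = 40·18 + 6·19 + 30·17 + 80·2 + 350·0 = 1504.
x* = 5480/506 = 10.83, y* = 1504/506 = 2.97.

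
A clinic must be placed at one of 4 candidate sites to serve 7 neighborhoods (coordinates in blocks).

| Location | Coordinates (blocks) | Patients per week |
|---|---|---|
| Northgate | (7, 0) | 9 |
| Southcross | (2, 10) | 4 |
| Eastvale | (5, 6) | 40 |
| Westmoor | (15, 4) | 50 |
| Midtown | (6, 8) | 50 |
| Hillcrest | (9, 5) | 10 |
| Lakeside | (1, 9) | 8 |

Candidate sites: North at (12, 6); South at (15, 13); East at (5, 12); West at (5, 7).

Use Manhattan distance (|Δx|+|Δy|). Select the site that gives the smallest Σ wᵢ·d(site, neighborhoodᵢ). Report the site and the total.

West, total 1003 blocks

Total weighted distance at each candidate:
  North (12, 6): total = 1237
  South (15, 13): total = 2367
  East (5, 12): total = 1702
  West (5, 7): total = 1003
Minimum is at West with total 1003 blocks.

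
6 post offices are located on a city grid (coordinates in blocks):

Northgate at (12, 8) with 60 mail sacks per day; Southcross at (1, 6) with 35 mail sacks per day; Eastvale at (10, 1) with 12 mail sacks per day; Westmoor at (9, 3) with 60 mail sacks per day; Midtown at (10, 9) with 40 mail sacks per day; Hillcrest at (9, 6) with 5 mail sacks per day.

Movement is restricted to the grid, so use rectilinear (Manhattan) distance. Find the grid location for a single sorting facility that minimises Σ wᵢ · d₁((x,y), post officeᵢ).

(10, 6)

Manhattan distance separates: Σwᵢ(|x−xᵢ|+|y−yᵢ|) = Σwᵢ|x−xᵢ| + Σwᵢ|y−yᵢ|, so x and y are optimised independently as 1-D weighted medians.
Total weight W = 212; half = 106.
x-coordinate, sorted with cumulative weight:
  x=1 (Southcross, w=35) cum 35
  x=9 (Westmoor, w=60) cum 95
  x=9 (Hillcrest, w=5) cum 100
  x=10 (Eastvale, w=12) cum 112  ← median
  x=10 (Midtown, w=40) cum 152
  x=12 (Northgate, w=60) cum 212
⇒ x* = 10
y-coordinate, sorted with cumulative weight:
  y=1 (Eastvale, w=12) cum 12
  y=3 (Westmoor, w=60) cum 72
  y=6 (Southcross, w=35) cum 107  ← median
  y=6 (Hillcrest, w=5) cum 112
  y=8 (Northgate, w=60) cum 172
  y=9 (Midtown, w=40) cum 212
⇒ y* = 6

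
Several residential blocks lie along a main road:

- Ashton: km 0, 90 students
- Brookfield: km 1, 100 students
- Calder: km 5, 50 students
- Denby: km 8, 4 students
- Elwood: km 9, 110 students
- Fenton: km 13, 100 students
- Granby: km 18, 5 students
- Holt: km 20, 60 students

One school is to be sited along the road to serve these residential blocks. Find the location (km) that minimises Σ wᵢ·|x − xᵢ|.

x = 9

For a sum of weighted absolute distances on a line, the optimum is the weighted median (not the mean). Total weight W = 519; half-weight = 259.5.
Sort by position and accumulate weight:
  km 0 (Ashton, w=90) → cum 90
  km 1 (Brookfield, w=100) → cum 190
  km 5 (Calder, w=50) → cum 240
  km 8 (Denby, w=4) → cum 244
  km 9 (Elwood, w=110) → cum 354  ≥ 259.5 → median here
  km 13 (Fenton, w=100) → cum 454
  km 18 (Granby, w=5) → cum 459
  km 20 (Holt, w=60) → cum 519
Optimal location: km 9.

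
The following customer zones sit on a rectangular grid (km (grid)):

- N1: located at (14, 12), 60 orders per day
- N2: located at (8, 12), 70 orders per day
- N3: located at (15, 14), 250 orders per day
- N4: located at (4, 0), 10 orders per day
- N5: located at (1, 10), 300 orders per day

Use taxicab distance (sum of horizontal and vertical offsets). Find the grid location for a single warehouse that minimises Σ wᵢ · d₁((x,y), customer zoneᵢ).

Manhattan distance separates: Σwᵢ(|x−xᵢ|+|y−yᵢ|) = Σwᵢ|x−xᵢ| + Σwᵢ|y−yᵢ|, so x and y are optimised independently as 1-D weighted medians.
Total weight W = 690; half = 345.
x-coordinate, sorted with cumulative weight:
  x=1 (N5, w=300) cum 300
  x=4 (N4, w=10) cum 310
  x=8 (N2, w=70) cum 380  ← median
  x=14 (N1, w=60) cum 440
  x=15 (N3, w=250) cum 690
⇒ x* = 8
y-coordinate, sorted with cumulative weight:
  y=0 (N4, w=10) cum 10
  y=10 (N5, w=300) cum 310
  y=12 (N1, w=60) cum 370  ← median
  y=12 (N2, w=70) cum 440
  y=14 (N3, w=250) cum 690
⇒ y* = 12

(8, 12)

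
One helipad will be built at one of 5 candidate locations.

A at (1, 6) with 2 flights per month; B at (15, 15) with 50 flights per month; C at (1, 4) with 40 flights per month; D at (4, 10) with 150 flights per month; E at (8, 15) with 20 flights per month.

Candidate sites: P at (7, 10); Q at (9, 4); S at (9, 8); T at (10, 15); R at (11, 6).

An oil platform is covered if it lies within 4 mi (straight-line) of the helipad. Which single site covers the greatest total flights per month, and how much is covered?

Coverage radius r = 4 mi; a point is covered iff (Δx)²+(Δy)² ≤ 4² = 16.
  P (7, 10): covers {D} → 150
  Q (9, 4): covers {none} → 0
  S (9, 8): covers {none} → 0
  T (10, 15): covers {E} → 20
  R (11, 6): covers {none} → 0
Maximum coverage at P: 150 flights per month.

P, covering 150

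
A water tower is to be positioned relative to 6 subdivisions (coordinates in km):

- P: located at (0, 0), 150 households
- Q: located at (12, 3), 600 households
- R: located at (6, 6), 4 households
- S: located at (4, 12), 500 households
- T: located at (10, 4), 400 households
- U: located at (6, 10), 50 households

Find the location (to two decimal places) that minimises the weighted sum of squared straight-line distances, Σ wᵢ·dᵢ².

(7.94, 5.82)

The minimiser of Σwᵢ‖p−pᵢ‖² is the weighted centroid p* = (Σwᵢpᵢ)/(Σwᵢ).
Σwᵢ = 1704.
Σwᵢxᵢ = 150·0 + 600·12 + 4·6 + 500·4 + 400·10 + 50·6 = 13524.
Σwᵢyᵢ = 150·0 + 600·3 + 4·6 + 500·12 + 400·4 + 50·10 = 9924.
x* = 13524/1704 = 7.94, y* = 9924/1704 = 5.82.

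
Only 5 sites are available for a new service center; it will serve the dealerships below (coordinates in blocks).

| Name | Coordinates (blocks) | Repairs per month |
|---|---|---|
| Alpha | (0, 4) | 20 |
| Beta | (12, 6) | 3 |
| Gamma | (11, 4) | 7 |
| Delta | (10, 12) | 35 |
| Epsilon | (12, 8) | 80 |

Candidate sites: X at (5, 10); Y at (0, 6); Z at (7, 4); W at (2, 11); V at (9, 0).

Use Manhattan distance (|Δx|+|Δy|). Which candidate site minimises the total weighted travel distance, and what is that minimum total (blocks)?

Total weighted distance at each candidate:
  X (5, 10): total = 1302
  Y (0, 6): total = 1847
  Z (7, 4): total = 1294
  W (2, 11): total = 1692
  V (9, 0): total = 1664
Minimum is at Z with total 1294 blocks.

Z, total 1294 blocks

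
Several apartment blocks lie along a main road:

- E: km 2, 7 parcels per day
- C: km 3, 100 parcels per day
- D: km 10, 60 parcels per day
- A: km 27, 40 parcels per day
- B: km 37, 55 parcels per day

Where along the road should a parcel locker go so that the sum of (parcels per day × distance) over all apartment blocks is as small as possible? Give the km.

For a sum of weighted absolute distances on a line, the optimum is the weighted median (not the mean). Total weight W = 262; half-weight = 131.
Sort by position and accumulate weight:
  km 2 (E, w=7) → cum 7
  km 3 (C, w=100) → cum 107
  km 10 (D, w=60) → cum 167  ≥ 131 → median here
  km 27 (A, w=40) → cum 207
  km 37 (B, w=55) → cum 262
Optimal location: km 10.

x = 10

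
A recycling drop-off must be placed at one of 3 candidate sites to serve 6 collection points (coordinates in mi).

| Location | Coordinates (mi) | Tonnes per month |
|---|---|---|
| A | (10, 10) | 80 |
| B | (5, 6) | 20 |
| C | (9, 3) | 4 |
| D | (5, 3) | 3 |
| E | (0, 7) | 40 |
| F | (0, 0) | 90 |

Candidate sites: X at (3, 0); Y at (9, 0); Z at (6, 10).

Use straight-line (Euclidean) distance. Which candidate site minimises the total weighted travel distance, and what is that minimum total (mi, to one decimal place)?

Total weighted distance at each candidate:
  X (3, 0): total = 1715.3
  Y (9, 0): total = 2241.3
  Z (6, 10): total = 1772.0
Minimum is at X with total 1715.3 mi.

X, total 1715.3 mi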